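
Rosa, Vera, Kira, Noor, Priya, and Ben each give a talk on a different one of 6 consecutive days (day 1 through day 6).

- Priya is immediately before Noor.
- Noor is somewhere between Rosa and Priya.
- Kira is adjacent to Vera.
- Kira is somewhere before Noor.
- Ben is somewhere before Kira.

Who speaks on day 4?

Priya

With clues 1–4, Ben, Kira, Rosa, and Vera are ruled out for day 4.
With clues 1–5, Noor is ruled out for day 4.
So day 4 is Priya.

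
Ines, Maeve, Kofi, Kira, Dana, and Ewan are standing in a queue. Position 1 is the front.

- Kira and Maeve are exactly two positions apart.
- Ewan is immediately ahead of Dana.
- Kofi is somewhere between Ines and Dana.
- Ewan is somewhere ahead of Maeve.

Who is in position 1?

With clues 1–2, Dana is ruled out for position 1.
With clues 1–3, Kofi is ruled out for position 1.
With clues 1–4, Ines, Kira, and Maeve are ruled out for position 1.
So position 1 is Ewan.

Ewan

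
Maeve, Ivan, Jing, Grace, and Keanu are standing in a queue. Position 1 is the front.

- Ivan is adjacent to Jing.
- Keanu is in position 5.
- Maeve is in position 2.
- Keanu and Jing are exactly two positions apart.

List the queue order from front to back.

From clues 1–2: Keanu → position 5.
From clues 1–3: Grace → position 1, Maeve → position 2.
From clues 1–4: Jing → position 3, Ivan → position 4.

Grace, Maeve, Jing, Ivan, Keanu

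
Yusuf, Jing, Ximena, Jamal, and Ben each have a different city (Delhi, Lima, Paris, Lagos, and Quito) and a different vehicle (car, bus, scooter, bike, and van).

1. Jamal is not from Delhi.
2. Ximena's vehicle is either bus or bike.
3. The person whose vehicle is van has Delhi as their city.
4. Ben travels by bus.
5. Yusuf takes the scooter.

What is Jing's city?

With clues 1–5, Lagos, Lima, Paris, and Quito are impossible for Jing's city.
That leaves Delhi.

Delhi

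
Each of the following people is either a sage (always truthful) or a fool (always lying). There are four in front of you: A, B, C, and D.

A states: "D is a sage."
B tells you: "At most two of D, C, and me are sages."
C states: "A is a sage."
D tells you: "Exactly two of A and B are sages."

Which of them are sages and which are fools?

A: fool, B: sage, C: fool, D: fool

Consider A. Suppose A is a sage.
Then no assignment of the remaining roles makes every statement match its speaker's type — contradiction.
So A is a fool.
With that fixed, C's statement is false, so C is a fool.
With that fixed, D's statement is false, so D is a fool.
With that fixed, B's statement is true, so B is a sage.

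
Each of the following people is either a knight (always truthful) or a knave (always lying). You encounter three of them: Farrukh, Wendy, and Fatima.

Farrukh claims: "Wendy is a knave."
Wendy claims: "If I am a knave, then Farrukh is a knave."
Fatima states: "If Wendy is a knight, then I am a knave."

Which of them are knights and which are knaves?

Farrukh: knight, Wendy: knave, Fatima: knight

Consider Farrukh. Suppose Farrukh is a knave.
Then no assignment of the remaining roles makes every statement match its speaker's type — contradiction.
So Farrukh is a knight.
Consider Wendy. Suppose Wendy is a knight.
Then Farrukh's statement comes out false, contradicting Farrukh being a knight.
So Wendy is a knave.
With that fixed, Fatima's statement is true, so Fatima is a knight.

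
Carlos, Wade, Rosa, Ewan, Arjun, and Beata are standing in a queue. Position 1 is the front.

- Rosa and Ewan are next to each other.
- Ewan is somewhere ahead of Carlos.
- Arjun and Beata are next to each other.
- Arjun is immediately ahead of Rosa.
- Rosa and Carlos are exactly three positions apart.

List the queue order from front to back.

Beata, Arjun, Rosa, Ewan, Wade, Carlos

From clues 1–2: Carlos is in {3,4,5,6}.
From clues 1–4: Carlos is in {5,6}.
From clues 1–5: Beata → position 1, Arjun → position 2, Rosa → position 3, Ewan → position 4, Wade → position 5, Carlos → position 6.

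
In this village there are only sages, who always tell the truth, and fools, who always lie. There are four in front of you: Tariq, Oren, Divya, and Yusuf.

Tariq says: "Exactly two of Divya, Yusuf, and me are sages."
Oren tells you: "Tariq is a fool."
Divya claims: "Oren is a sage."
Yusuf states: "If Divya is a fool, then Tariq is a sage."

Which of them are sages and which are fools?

Consider Tariq. Suppose Tariq is a fool.
Then no assignment of the remaining roles makes every statement match its speaker's type — contradiction.
So Tariq is a sage.
With that fixed, Oren's statement is false, so Oren is a fool.
With that fixed, Divya's statement is false, so Divya is a fool.
With that fixed, Yusuf's statement is true, so Yusuf is a sage.

Tariq: sage, Oren: fool, Divya: fool, Yusuf: sage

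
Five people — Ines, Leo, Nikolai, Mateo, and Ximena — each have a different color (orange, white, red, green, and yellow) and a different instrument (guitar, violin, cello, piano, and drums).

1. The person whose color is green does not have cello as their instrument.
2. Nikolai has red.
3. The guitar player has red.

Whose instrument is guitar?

Nikolai

With clues 1–3, Ines, Leo, Mateo, and Ximena are impossible for the one with instrument guitar.
That leaves Nikolai.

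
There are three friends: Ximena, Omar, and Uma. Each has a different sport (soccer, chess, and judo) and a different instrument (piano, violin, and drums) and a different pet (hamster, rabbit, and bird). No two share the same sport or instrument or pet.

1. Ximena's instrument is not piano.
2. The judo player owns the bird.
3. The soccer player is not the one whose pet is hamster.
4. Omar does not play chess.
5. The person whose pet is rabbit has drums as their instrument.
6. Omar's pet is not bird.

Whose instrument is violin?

With clues 1–6, Omar and Uma are impossible for the one with instrument violin.
That leaves Ximena.

Ximena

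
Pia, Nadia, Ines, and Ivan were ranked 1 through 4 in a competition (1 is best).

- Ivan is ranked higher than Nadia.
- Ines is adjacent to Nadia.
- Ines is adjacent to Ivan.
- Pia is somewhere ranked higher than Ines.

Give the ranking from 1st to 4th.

From clue 1: Nadia is in {2,3,4}.
From clues 1–2: Ivan is in {1,2}.
From clues 1–3: Pia is in {1,4}.
From clues 1–4: Pia → rank 1, Ivan → rank 2, Ines → rank 3, Nadia → rank 4.

Pia, Ivan, Ines, Nadia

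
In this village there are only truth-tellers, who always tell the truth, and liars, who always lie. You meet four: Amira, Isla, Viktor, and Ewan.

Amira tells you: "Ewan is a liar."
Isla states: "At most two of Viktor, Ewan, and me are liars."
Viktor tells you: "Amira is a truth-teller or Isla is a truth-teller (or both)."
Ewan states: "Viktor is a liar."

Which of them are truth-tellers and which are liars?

Amira: truth-teller, Isla: truth-teller, Viktor: truth-teller, Ewan: liar

Consider Amira. Suppose Amira is a liar.
Then no assignment of the remaining roles makes every statement match its speaker's type — contradiction.
So Amira is a truth-teller.
With that fixed, Viktor's statement is true, so Viktor is a truth-teller.
With that fixed, Ewan's statement is false, so Ewan is a liar.
With that fixed, Isla's statement is true, so Isla is a truth-teller.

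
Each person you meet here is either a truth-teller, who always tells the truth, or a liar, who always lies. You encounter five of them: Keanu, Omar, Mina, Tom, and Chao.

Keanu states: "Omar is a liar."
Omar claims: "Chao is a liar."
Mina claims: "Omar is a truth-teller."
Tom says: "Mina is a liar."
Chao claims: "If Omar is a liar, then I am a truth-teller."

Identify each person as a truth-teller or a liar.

Consider Keanu. Suppose Keanu is a liar.
Then no assignment of the remaining roles makes every statement match its speaker's type — contradiction.
So Keanu is a truth-teller.
Consider Omar. Suppose Omar is a truth-teller.
Then Keanu's statement comes out false, contradicting Keanu being a truth-teller.
So Omar is a liar.
With that fixed, Mina's statement is false, so Mina is a liar.
With that fixed, Tom's statement is true, so Tom is a truth-teller.
Consider Chao. Suppose Chao is a liar.
Then Omar's statement comes out true, contradicting Omar being a liar.
So Chao is a truth-teller.

Keanu: truth-teller, Omar: liar, Mina: liar, Tom: truth-teller, Chao: truth-teller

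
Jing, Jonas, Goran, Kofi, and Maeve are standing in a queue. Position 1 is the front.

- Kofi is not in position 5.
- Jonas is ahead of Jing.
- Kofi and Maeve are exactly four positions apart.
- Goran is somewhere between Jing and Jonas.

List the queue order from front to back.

Kofi, Jonas, Goran, Jing, Maeve

From clue 1: Kofi is in {1,2,3,4}.
From clues 1–2: Jing is in {2,3,4,5}.
From clues 1–3: Kofi → position 1, Maeve → position 5.
From clues 1–4: Jonas → position 2, Goran → position 3, Jing → position 4.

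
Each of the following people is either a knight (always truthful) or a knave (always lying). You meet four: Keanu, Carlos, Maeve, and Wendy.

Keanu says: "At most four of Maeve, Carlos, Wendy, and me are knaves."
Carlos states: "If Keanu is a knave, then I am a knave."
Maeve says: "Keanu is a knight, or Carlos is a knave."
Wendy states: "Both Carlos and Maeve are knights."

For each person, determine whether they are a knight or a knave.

Regardless of anyone's role, Keanu's statement is true, so Keanu is a knight.
With that fixed, Carlos's statement is true, so Carlos is a knight.
With that fixed, Maeve's statement is true, so Maeve is a knight.
With that fixed, Wendy's statement is true, so Wendy is a knight.

Keanu: knight, Carlos: knight, Maeve: knight, Wendy: knight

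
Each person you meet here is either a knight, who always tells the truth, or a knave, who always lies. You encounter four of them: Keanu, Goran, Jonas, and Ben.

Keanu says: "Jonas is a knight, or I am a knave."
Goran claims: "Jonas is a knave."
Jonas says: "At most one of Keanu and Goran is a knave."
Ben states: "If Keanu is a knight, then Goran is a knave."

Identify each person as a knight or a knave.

Keanu: knight, Goran: knave, Jonas: knight, Ben: knight

Consider Keanu. Suppose Keanu is a knave.
Then Keanu's own statement would have to be false, but it can't be — contradiction.
So Keanu is a knight.
With that fixed, Jonas's statement is true, so Jonas is a knight.
With that fixed, Goran's statement is false, so Goran is a knave.
With that fixed, Ben's statement is true, so Ben is a knight.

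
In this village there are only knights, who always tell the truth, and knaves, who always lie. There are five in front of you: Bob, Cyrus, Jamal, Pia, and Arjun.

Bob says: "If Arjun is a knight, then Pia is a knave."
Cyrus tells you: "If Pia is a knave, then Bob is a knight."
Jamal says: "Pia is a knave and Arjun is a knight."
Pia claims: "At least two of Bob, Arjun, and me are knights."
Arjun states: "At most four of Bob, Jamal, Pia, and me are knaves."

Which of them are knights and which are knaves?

Regardless of anyone's role, Arjun's statement is true, so Arjun is a knight.
Consider Bob. Suppose Bob is a knight.
Then no assignment of the remaining roles makes every statement match its speaker's type — contradiction.
So Bob is a knave.
Consider Cyrus. Suppose Cyrus is a knave.
Then no assignment of the remaining roles makes every statement match its speaker's type — contradiction.
So Cyrus is a knight.
Consider Jamal. Suppose Jamal is a knight.
Then no assignment of the remaining roles makes every statement match its speaker's type — contradiction.
So Jamal is a knave.
Consider Pia. Suppose Pia is a knave.
Then Bob's statement comes out true, contradicting Bob being a knave.
So Pia is a knight.

Bob: knave, Cyrus: knight, Jamal: knave, Pia: knight, Arjun: knight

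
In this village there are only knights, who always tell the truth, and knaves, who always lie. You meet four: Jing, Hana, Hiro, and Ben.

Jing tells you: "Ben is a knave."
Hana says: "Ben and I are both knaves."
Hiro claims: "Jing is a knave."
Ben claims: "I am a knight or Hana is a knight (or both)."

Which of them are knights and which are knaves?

Consider Jing. Suppose Jing is a knight.
Then no assignment of the remaining roles makes every statement match its speaker's type — contradiction.
So Jing is a knave.
With that fixed, Hiro's statement is true, so Hiro is a knight.
Consider Hana. Suppose Hana is a knight.
Then Hana's own statement would have to be true, but it can't be — contradiction.
So Hana is a knave.
Consider Ben. Suppose Ben is a knave.
Then Jing's statement comes out true, contradicting Jing being a knave.
So Ben is a knight.

Jing: knave, Hana: knave, Hiro: knight, Ben: knight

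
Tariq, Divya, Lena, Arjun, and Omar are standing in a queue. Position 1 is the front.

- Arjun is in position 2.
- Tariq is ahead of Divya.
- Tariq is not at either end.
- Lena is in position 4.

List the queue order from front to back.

Omar, Arjun, Tariq, Lena, Divya

From clue 1: Arjun → position 2.
From clues 1–2: Tariq is in {1,3,4}.
From clues 1–3: Tariq is in {3,4}.
From clues 1–4: Omar → position 1, Tariq → position 3, Lena → position 4, Divya → position 5.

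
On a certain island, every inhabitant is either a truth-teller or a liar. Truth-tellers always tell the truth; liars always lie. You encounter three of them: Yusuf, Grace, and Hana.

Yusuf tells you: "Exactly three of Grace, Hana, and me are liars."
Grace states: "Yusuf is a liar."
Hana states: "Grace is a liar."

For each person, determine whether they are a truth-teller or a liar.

Yusuf: liar, Grace: truth-teller, Hana: liar

Consider Yusuf. Suppose Yusuf is a truth-teller.
Then Yusuf's own statement would have to be true, but it can't be — contradiction.
So Yusuf is a liar.
With that fixed, Grace's statement is true, so Grace is a truth-teller.
With that fixed, Hana's statement is false, so Hana is a liar.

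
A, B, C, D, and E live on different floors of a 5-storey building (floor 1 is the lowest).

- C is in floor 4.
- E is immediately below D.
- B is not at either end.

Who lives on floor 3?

With clue 1, C is ruled out for floor 3.
With clues 1–2, E is ruled out for floor 3.
With clues 1–3, A and D are ruled out for floor 3.
So floor 3 is B.

B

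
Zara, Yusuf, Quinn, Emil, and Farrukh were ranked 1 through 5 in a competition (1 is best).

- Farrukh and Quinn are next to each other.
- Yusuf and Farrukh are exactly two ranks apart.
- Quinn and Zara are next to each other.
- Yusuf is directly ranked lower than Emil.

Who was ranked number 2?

Quinn

With clues 1–3, Farrukh, Yusuf, and Zara are ruled out for rank 2.
With clues 1–4, Emil is ruled out for rank 2.
So rank 2 is Quinn.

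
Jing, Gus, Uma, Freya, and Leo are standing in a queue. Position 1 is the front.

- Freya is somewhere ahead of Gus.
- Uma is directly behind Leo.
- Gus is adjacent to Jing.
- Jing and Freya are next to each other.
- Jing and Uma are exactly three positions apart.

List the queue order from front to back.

Freya, Jing, Gus, Leo, Uma

From clue 1: Gus is in {2,3,4,5}.
From clues 1–3: Freya is in {1,3}.
From clues 1–4: Jing is in {2,4}.
From clues 1–5: Freya → position 1, Jing → position 2, Gus → position 3, Leo → position 4, Uma → position 5.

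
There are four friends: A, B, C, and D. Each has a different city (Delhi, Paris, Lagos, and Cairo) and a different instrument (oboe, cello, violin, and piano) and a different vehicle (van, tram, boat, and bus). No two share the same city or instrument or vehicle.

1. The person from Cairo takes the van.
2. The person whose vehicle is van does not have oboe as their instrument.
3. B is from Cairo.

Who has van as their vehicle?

B

With clues 1–3, A, C, and D are impossible for the one with vehicle van.
That leaves B.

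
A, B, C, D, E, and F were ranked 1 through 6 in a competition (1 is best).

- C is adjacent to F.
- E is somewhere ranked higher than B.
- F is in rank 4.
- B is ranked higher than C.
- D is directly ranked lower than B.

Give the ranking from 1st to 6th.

E, B, D, F, C, A

From clues 1–2: B is in {2,3,4,5,6}.
From clues 1–3: F → rank 4.
From clues 1–4: B is in {2,3}.
From clues 1–5: E → rank 1, B → rank 2, D → rank 3, C → rank 5, A → rank 6.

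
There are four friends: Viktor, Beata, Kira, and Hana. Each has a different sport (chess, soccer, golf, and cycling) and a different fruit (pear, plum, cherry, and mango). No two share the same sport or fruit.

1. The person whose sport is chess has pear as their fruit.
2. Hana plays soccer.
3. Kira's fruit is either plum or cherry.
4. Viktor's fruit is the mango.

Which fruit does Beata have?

With clues 1–4, cherry, mango, and plum are impossible for Beata's fruit.
That leaves pear.

pear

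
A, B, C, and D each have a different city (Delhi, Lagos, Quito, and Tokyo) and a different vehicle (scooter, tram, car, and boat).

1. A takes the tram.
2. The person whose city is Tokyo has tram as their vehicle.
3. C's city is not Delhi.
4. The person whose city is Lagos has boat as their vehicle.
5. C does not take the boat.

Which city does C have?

With clues 1–2, Tokyo is impossible for C's city.
With clues 1–3, Delhi is impossible for C's city.
With clues 1–5, Lagos is impossible for C's city.
That leaves Quito.

Quito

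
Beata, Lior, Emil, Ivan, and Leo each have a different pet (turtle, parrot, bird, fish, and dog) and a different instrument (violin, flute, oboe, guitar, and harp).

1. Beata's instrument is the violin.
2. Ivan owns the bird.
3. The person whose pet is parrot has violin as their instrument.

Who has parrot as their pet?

Beata

With clues 1–2, Ivan is impossible for the one with pet parrot.
With clues 1–3, Emil, Leo, and Lior are impossible for the one with pet parrot.
That leaves Beata.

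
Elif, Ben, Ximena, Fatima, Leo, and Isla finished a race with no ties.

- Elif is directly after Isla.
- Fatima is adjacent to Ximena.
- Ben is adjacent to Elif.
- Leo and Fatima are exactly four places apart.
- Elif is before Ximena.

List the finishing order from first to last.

From clue 1: Elif is in {2,3,4,5,6}.
From clues 1–3: Elif is in {2,3,4,5}.
From clues 1–4: Elif is in {3,4}.
From clues 1–5: Leo → place 1, Isla → place 2, Elif → place 3, Ben → place 4, Fatima → place 5, Ximena → place 6.

Leo, Isla, Elif, Ben, Fatima, Ximena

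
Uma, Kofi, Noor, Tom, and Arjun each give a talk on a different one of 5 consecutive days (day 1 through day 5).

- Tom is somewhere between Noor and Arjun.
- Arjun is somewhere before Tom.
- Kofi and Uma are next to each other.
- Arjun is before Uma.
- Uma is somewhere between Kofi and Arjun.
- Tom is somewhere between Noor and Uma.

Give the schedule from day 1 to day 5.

Arjun, Uma, Kofi, Tom, Noor

From clue 1: Tom is in {2,3,4}.
From clues 1–2: Noor is in {3,4,5}.
From clues 1–3: Noor is in {3,5}.
From clues 1–4: Arjun → day 1.
From clues 1–5: Noor is in {3,5}.
From clues 1–6: Uma → day 2, Kofi → day 3, Tom → day 4, Noor → day 5.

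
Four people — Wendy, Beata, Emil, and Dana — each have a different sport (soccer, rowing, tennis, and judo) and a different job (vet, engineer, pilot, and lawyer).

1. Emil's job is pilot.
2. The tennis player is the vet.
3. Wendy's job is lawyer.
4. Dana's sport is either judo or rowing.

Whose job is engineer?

Clue 1 rules out Emil for the one with job engineer.
With clues 1–3, Wendy is impossible for the one with job engineer.
With clues 1–4, Beata is impossible for the one with job engineer.
That leaves Dana.

Dana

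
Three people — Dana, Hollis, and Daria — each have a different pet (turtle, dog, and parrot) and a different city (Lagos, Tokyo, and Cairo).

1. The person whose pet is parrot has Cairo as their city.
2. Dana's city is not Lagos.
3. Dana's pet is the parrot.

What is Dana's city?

Cairo

With clues 1–2, Lagos is impossible for Dana's city.
With clues 1–3, Tokyo is impossible for Dana's city.
That leaves Cairo.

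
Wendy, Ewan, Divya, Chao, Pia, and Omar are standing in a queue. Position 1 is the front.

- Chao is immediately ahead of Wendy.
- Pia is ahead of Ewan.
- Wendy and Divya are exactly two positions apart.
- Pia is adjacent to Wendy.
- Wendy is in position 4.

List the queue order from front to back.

Omar, Divya, Chao, Wendy, Pia, Ewan

From clue 1: Wendy is in {2,3,4,5,6}.
From clues 1–4: Ewan is in {5,6}.
From clues 1–5: Omar → position 1, Divya → position 2, Chao → position 3, Wendy → position 4, Pia → position 5, Ewan → position 6.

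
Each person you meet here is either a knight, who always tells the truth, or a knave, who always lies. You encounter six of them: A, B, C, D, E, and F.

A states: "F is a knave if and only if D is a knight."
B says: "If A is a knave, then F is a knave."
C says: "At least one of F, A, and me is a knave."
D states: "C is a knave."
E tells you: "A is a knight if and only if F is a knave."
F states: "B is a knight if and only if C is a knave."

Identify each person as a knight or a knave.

Consider A. Suppose A is a knight.
Then no assignment of the remaining roles makes every statement match its speaker's type — contradiction.
So A is a knave.
With that fixed, C's statement is true, so C is a knight.
With that fixed, D's statement is false, so D is a knave.
Consider B. Suppose B is a knave.
Then no assignment of the remaining roles makes every statement match its speaker's type — contradiction.
So B is a knight.
With that fixed, F's statement is false, so F is a knave.
With that fixed, E's statement is false, so E is a knave.

A: knave, B: knight, C: knight, D: knave, E: knave, F: knave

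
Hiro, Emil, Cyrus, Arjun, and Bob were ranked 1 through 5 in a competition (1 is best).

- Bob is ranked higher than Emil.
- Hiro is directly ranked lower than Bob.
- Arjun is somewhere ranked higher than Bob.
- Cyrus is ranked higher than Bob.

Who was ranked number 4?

Hiro

With clues 1–2, Bob is ruled out for rank 4.
With clues 1–3, Arjun is ruled out for rank 4.
With clues 1–4, Cyrus and Emil are ruled out for rank 4.
So rank 4 is Hiro.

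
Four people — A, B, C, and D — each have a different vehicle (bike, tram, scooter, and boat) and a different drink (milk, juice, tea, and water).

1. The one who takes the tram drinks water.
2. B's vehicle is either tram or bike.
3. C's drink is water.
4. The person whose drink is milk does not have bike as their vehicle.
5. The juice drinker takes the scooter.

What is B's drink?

tea

With clues 1–3, water is impossible for B's drink.
With clues 1–4, milk is impossible for B's drink.
With clues 1–5, juice is impossible for B's drink.
That leaves tea.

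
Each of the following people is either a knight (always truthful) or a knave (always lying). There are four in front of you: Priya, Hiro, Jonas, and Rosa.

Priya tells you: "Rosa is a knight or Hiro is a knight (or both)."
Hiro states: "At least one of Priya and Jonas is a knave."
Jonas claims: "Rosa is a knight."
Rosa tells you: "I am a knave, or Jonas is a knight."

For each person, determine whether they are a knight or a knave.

Consider Priya. Suppose Priya is a knave.
Then no assignment of the remaining roles makes every statement match its speaker's type — contradiction.
So Priya is a knight.
Consider Hiro. Suppose Hiro is a knight.
Then no assignment of the remaining roles makes every statement match its speaker's type — contradiction.
So Hiro is a knave.
Consider Jonas. Suppose Jonas is a knave.
Then Hiro's statement comes out true, contradicting Hiro being a knave.
So Jonas is a knight.
With that fixed, Rosa's statement is true, so Rosa is a knight.

Priya: knight, Hiro: knave, Jonas: knight, Rosa: knight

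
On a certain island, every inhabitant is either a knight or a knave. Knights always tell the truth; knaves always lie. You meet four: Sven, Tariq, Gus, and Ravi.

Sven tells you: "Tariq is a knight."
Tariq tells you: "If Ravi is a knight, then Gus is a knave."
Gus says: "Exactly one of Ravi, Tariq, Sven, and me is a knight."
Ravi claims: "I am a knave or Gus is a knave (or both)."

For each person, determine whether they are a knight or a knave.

Consider Sven. Suppose Sven is a knave.
Then no assignment of the remaining roles makes every statement match its speaker's type — contradiction.
So Sven is a knight.
Consider Tariq. Suppose Tariq is a knave.
Then Sven's statement comes out false, contradicting Sven being a knight.
So Tariq is a knight.
With that fixed, Gus's statement is false, so Gus is a knave.
With that fixed, Ravi's statement is true, so Ravi is a knight.

Sven: knight, Tariq: knight, Gus: knave, Ravi: knight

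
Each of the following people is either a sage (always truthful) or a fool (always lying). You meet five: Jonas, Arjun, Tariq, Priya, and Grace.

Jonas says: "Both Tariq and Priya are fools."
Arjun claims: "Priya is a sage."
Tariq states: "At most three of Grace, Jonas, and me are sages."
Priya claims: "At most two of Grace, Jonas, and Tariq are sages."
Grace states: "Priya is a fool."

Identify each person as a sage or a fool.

Regardless of anyone's role, Tariq's statement is true, so Tariq is a sage.
With that fixed, Jonas's statement is false, so Jonas is a fool.
With that fixed, Priya's statement is true, so Priya is a sage.
With that fixed, Grace's statement is false, so Grace is a fool.
With that fixed, Arjun's statement is true, so Arjun is a sage.

Jonas: fool, Arjun: sage, Tariq: sage, Priya: sage, Grace: fool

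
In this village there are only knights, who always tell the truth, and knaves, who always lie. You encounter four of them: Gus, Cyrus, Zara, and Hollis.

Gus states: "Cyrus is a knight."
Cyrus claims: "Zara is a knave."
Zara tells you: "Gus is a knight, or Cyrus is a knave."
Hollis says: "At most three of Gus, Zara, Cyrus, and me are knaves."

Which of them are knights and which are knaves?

Consider Gus. Suppose Gus is a knight.
Then no assignment of the remaining roles makes every statement match its speaker's type — contradiction.
So Gus is a knave.
Consider Cyrus. Suppose Cyrus is a knight.
Then Gus's statement comes out true, contradicting Gus being a knave.
So Cyrus is a knave.
With that fixed, Zara's statement is true, so Zara is a knight.
With that fixed, Hollis's statement is true, so Hollis is a knight.

Gus: knave, Cyrus: knave, Zara: knight, Hollis: knight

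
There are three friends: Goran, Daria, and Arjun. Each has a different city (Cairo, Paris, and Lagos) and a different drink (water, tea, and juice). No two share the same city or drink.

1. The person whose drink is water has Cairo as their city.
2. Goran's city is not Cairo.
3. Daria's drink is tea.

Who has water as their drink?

With clues 1–2, Goran is impossible for the one with drink water.
With clues 1–3, Daria is impossible for the one with drink water.
That leaves Arjun.

Arjun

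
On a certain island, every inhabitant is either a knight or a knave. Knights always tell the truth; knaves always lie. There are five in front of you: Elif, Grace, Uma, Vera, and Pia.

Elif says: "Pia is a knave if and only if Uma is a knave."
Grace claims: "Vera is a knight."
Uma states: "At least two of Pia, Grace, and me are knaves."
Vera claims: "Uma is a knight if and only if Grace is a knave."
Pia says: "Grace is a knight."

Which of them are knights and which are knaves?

Consider Elif. Suppose Elif is a knight.
Then no assignment of the remaining roles makes every statement match its speaker's type — contradiction.
So Elif is a knave.
Consider Grace. Suppose Grace is a knave.
Then no assignment of the remaining roles makes every statement match its speaker's type — contradiction.
So Grace is a knight.
With that fixed, Pia's statement is true, so Pia is a knight.
With that fixed, Uma's statement is false, so Uma is a knave.
With that fixed, Vera's statement is true, so Vera is a knight.

Elif: knave, Grace: knight, Uma: knave, Vera: knight, Pia: knight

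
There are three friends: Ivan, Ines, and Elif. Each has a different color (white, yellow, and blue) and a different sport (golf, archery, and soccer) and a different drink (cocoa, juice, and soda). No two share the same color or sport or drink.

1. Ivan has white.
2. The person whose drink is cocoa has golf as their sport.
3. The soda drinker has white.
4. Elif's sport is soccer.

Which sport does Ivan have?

With clues 1–3, golf is impossible for Ivan's sport.
With clues 1–4, soccer is impossible for Ivan's sport.
That leaves archery.

archery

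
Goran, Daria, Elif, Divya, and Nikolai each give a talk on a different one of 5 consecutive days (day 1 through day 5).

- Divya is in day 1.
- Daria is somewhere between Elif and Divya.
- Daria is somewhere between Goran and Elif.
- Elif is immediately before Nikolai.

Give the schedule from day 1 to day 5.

Divya, Goran, Daria, Elif, Nikolai

From clue 1: Divya → day 1.
From clues 1–2: Daria is in {2,3,4}.
From clues 1–3: Goran is in {2,3}.
From clues 1–4: Goran → day 2, Daria → day 3, Elif → day 4, Nikolai → day 5.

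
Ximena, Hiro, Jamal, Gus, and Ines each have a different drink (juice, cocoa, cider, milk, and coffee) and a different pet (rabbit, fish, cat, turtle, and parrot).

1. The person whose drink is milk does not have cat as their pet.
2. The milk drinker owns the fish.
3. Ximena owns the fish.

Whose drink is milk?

With clues 1–3, Gus, Hiro, Ines, and Jamal are impossible for the one with drink milk.
That leaves Ximena.

Ximena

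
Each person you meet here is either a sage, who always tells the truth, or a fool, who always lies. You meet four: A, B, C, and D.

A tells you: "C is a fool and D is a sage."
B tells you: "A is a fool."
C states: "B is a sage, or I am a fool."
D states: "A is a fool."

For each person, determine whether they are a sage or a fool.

A: fool, B: sage, C: sage, D: sage

Consider A. Suppose A is a sage.
Then no assignment of the remaining roles makes every statement match its speaker's type — contradiction.
So A is a fool.
With that fixed, B's statement is true, so B is a sage.
With that fixed, C's statement is true, so C is a sage.
With that fixed, D's statement is true, so D is a sage.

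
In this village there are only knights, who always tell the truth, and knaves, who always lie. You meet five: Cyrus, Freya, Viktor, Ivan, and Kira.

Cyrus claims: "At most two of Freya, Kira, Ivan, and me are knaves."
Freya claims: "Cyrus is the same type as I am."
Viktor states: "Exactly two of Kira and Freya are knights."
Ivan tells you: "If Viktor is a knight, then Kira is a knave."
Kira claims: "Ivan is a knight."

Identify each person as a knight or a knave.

Cyrus: knight, Freya: knave, Viktor: knave, Ivan: knight, Kira: knight

Consider Cyrus. Suppose Cyrus is a knave.
Then whichever role Freya has, Freya's statement has the wrong truth value — contradiction.
So Cyrus is a knight.
Consider Freya. Suppose Freya is a knight.
Then no assignment of the remaining roles makes every statement match its speaker's type — contradiction.
So Freya is a knave.
With that fixed, Viktor's statement is false, so Viktor is a knave.
With that fixed, Ivan's statement is true, so Ivan is a knight.
With that fixed, Kira's statement is true, so Kira is a knight.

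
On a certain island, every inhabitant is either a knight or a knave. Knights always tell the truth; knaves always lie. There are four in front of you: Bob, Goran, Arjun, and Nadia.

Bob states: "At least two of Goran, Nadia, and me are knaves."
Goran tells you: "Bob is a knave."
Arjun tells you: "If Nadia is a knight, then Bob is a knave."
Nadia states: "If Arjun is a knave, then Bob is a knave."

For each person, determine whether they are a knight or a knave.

Bob: knave, Goran: knight, Arjun: knight, Nadia: knight

Consider Bob. Suppose Bob is a knight.
Then no assignment of the remaining roles makes every statement match its speaker's type — contradiction.
So Bob is a knave.
With that fixed, Goran's statement is true, so Goran is a knight.
With that fixed, Arjun's statement is true, so Arjun is a knight.
With that fixed, Nadia's statement is true, so Nadia is a knight.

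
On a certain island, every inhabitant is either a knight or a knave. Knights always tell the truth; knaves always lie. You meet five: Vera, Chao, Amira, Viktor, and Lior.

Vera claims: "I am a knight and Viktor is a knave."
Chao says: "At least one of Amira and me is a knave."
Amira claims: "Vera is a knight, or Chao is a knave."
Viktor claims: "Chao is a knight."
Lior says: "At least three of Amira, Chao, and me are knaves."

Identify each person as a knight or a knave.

Consider Vera. Suppose Vera is a knight.
Then no assignment of the remaining roles makes every statement match its speaker's type — contradiction.
So Vera is a knave.
Consider Chao. Suppose Chao is a knave.
Then Chao's own statement would have to be false, but it can't be — contradiction.
So Chao is a knight.
With that fixed, Amira's statement is false, so Amira is a knave.
With that fixed, Viktor's statement is true, so Viktor is a knight.
With that fixed, Lior's statement is false, so Lior is a knave.

Vera: knave, Chao: knight, Amira: knave, Viktor: knight, Lior: knave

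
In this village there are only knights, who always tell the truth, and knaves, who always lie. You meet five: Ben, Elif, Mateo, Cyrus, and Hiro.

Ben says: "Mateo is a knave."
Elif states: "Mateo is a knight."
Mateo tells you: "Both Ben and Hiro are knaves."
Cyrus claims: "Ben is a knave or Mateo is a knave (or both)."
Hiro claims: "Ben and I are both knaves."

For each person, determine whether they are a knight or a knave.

Consider Ben. Suppose Ben is a knave.
Then whichever role Hiro has, Hiro's statement has the wrong truth value — contradiction.
So Ben is a knight.
With that fixed, Mateo's statement is false, so Mateo is a knave.
With that fixed, Cyrus's statement is true, so Cyrus is a knight.
With that fixed, Hiro's statement is false, so Hiro is a knave.
With that fixed, Elif's statement is false, so Elif is a knave.

Ben: knight, Elif: knave, Mateo: knave, Cyrus: knight, Hiro: knave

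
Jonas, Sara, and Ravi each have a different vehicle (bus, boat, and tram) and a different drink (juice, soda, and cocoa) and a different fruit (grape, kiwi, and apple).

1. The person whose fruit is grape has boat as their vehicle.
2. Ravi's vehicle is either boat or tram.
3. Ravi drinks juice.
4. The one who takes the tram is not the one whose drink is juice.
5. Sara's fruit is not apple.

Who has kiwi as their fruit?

With clues 1–4, Ravi is impossible for the one with fruit kiwi.
With clues 1–5, Jonas is impossible for the one with fruit kiwi.
That leaves Sara.

Sara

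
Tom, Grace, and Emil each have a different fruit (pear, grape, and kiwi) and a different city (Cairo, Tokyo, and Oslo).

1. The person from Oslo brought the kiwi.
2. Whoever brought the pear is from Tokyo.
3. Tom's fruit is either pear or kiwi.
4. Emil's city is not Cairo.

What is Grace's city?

With clues 1–4, Oslo and Tokyo are impossible for Grace's city.
That leaves Cairo.

Cairo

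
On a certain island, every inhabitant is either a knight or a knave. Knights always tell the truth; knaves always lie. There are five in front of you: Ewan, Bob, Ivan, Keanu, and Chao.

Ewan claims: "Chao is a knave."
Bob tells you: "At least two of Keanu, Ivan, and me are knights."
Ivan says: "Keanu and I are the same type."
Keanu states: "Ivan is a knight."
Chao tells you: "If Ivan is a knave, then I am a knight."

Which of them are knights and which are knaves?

Consider Ewan. Suppose Ewan is a knight.
Then no assignment of the remaining roles makes every statement match its speaker's type — contradiction.
So Ewan is a knave.
Consider Bob. Suppose Bob is a knave.
Then no assignment of the remaining roles makes every statement match its speaker's type — contradiction.
So Bob is a knight.
Consider Ivan. Suppose Ivan is a knave.
Then no assignment of the remaining roles makes every statement match its speaker's type — contradiction.
So Ivan is a knight.
With that fixed, Keanu's statement is true, so Keanu is a knight.
With that fixed, Chao's statement is true, so Chao is a knight.

Ewan: knave, Bob: knight, Ivan: knight, Keanu: knight, Chao: knight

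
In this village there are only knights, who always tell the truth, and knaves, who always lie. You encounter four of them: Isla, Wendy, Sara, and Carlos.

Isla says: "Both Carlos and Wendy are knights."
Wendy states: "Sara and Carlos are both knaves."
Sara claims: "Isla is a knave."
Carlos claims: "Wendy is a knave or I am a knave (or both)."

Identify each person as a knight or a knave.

Consider Isla. Suppose Isla is a knight.
Then no assignment of the remaining roles makes every statement match its speaker's type — contradiction.
So Isla is a knave.
With that fixed, Sara's statement is true, so Sara is a knight.
With that fixed, Wendy's statement is false, so Wendy is a knave.
With that fixed, Carlos's statement is true, so Carlos is a knight.

Isla: knave, Wendy: knave, Sara: knight, Carlos: knight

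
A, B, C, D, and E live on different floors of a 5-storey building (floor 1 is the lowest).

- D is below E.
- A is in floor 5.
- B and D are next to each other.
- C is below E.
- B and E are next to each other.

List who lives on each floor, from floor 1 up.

C, D, B, E, A

From clue 1: D is in {1,2,3,4}.
From clues 1–2: A → floor 5.
From clues 1–3: E is in {3,4}.
From clues 1–4: E → floor 4.
From clues 1–5: C → floor 1, D → floor 2, B → floor 3.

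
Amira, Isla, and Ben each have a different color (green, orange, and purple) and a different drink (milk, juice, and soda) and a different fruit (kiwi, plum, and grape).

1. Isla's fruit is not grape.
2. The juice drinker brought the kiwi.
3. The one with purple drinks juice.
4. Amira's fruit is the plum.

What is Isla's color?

purple

With clues 1–4, green and orange are impossible for Isla's color.
That leaves purple.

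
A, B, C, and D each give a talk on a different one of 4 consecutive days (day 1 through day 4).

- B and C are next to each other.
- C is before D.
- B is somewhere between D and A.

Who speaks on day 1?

A

With clues 1–2, D is ruled out for day 1.
With clues 1–3, B and C are ruled out for day 1.
So day 1 is A.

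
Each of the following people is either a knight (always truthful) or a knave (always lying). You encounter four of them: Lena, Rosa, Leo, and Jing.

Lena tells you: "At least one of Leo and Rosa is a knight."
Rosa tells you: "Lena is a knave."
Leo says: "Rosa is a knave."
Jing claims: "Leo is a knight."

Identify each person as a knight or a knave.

Lena: knight, Rosa: knave, Leo: knight, Jing: knight

Consider Lena. Suppose Lena is a knave.
Then no assignment of the remaining roles makes every statement match its speaker's type — contradiction.
So Lena is a knight.
With that fixed, Rosa's statement is false, so Rosa is a knave.
With that fixed, Leo's statement is true, so Leo is a knight.
With that fixed, Jing's statement is true, so Jing is a knight.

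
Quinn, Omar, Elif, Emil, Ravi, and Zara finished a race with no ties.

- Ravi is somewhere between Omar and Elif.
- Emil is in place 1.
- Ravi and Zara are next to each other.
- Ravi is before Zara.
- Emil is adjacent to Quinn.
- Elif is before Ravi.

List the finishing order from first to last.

From clue 1: Ravi is in {2,3,4,5}.
From clues 1–2: Emil → place 1.
From clues 1–3: Ravi is in {3,4,5}.
From clues 1–4: Ravi is in {3,4}.
From clues 1–5: Quinn → place 2, Ravi → place 4, Zara → place 5.
From clues 1–6: Elif → place 3, Omar → place 6.

Emil, Quinn, Elif, Ravi, Zara, Omar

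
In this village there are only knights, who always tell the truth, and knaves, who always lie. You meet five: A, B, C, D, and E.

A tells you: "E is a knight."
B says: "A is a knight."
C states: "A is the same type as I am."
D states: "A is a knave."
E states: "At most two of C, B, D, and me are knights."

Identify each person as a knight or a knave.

A: knight, B: knight, C: knave, D: knave, E: knight

Consider A. Suppose A is a knave.
Then whichever role C has, C's statement has the wrong truth value — contradiction.
So A is a knight.
With that fixed, B's statement is true, so B is a knight.
With that fixed, D's statement is false, so D is a knave.
Consider C. Suppose C is a knight.
Then whichever role E has, E's statement has the wrong truth value — contradiction.
So C is a knave.
With that fixed, E's statement is true, so E is a knight.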